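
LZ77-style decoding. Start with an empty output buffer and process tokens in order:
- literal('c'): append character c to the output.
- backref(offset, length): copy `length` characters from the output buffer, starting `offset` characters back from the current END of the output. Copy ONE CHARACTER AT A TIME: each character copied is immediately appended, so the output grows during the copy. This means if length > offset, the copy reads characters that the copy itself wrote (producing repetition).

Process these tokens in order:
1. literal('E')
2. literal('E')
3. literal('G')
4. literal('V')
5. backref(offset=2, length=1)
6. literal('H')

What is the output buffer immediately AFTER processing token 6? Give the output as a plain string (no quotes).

Token 1: literal('E'). Output: "E"
Token 2: literal('E'). Output: "EE"
Token 3: literal('G'). Output: "EEG"
Token 4: literal('V'). Output: "EEGV"
Token 5: backref(off=2, len=1). Copied 'G' from pos 2. Output: "EEGVG"
Token 6: literal('H'). Output: "EEGVGH"

Answer: EEGVGH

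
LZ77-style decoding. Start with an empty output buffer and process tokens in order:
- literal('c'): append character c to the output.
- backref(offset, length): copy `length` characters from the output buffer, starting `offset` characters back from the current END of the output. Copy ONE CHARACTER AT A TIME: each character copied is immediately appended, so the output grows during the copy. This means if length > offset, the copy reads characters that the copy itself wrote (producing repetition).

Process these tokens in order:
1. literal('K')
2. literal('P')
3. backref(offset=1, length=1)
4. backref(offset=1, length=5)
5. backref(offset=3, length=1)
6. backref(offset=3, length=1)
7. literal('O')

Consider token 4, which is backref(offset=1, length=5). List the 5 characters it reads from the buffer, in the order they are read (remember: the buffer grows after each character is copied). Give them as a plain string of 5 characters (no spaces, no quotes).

Token 1: literal('K'). Output: "K"
Token 2: literal('P'). Output: "KP"
Token 3: backref(off=1, len=1). Copied 'P' from pos 1. Output: "KPP"
Token 4: backref(off=1, len=5). Buffer before: "KPP" (len 3)
  byte 1: read out[2]='P', append. Buffer now: "KPPP"
  byte 2: read out[3]='P', append. Buffer now: "KPPPP"
  byte 3: read out[4]='P', append. Buffer now: "KPPPPP"
  byte 4: read out[5]='P', append. Buffer now: "KPPPPPP"
  byte 5: read out[6]='P', append. Buffer now: "KPPPPPPP"

Answer: PPPPP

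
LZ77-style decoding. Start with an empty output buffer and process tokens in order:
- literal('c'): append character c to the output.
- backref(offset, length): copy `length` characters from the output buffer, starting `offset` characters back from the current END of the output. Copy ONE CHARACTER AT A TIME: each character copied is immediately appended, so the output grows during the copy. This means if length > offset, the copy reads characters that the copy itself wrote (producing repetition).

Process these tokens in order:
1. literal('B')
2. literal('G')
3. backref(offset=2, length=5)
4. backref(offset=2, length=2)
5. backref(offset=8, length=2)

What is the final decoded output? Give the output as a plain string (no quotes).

Answer: BGBGBGBGBGB

Derivation:
Token 1: literal('B'). Output: "B"
Token 2: literal('G'). Output: "BG"
Token 3: backref(off=2, len=5) (overlapping!). Copied 'BGBGB' from pos 0. Output: "BGBGBGB"
Token 4: backref(off=2, len=2). Copied 'GB' from pos 5. Output: "BGBGBGBGB"
Token 5: backref(off=8, len=2). Copied 'GB' from pos 1. Output: "BGBGBGBGBGB"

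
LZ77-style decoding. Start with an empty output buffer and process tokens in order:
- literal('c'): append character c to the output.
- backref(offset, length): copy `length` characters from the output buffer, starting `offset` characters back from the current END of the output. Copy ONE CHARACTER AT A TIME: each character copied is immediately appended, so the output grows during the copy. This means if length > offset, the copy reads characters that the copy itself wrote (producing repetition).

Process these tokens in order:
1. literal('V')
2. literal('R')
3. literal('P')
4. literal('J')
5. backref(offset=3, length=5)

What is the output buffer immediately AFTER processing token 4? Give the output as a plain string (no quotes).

Answer: VRPJ

Derivation:
Token 1: literal('V'). Output: "V"
Token 2: literal('R'). Output: "VR"
Token 3: literal('P'). Output: "VRP"
Token 4: literal('J'). Output: "VRPJ"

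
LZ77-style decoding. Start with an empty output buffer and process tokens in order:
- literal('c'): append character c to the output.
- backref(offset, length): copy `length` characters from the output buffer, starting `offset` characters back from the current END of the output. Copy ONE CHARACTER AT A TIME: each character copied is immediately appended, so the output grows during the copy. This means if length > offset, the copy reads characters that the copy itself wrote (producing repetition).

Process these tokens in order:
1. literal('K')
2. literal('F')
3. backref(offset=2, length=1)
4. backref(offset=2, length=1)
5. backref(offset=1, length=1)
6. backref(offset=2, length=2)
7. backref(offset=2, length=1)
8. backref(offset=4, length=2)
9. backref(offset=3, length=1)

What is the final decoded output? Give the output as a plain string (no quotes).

Token 1: literal('K'). Output: "K"
Token 2: literal('F'). Output: "KF"
Token 3: backref(off=2, len=1). Copied 'K' from pos 0. Output: "KFK"
Token 4: backref(off=2, len=1). Copied 'F' from pos 1. Output: "KFKF"
Token 5: backref(off=1, len=1). Copied 'F' from pos 3. Output: "KFKFF"
Token 6: backref(off=2, len=2). Copied 'FF' from pos 3. Output: "KFKFFFF"
Token 7: backref(off=2, len=1). Copied 'F' from pos 5. Output: "KFKFFFFF"
Token 8: backref(off=4, len=2). Copied 'FF' from pos 4. Output: "KFKFFFFFFF"
Token 9: backref(off=3, len=1). Copied 'F' from pos 7. Output: "KFKFFFFFFFF"

Answer: KFKFFFFFFFF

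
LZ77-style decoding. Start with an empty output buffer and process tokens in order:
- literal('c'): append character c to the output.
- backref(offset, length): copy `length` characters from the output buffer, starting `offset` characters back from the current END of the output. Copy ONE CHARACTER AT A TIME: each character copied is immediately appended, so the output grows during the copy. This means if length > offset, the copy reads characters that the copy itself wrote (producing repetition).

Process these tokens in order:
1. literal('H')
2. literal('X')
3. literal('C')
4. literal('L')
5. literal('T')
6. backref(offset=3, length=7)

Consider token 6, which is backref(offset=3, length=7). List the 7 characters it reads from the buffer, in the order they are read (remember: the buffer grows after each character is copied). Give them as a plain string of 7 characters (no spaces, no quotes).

Answer: CLTCLTC

Derivation:
Token 1: literal('H'). Output: "H"
Token 2: literal('X'). Output: "HX"
Token 3: literal('C'). Output: "HXC"
Token 4: literal('L'). Output: "HXCL"
Token 5: literal('T'). Output: "HXCLT"
Token 6: backref(off=3, len=7). Buffer before: "HXCLT" (len 5)
  byte 1: read out[2]='C', append. Buffer now: "HXCLTC"
  byte 2: read out[3]='L', append. Buffer now: "HXCLTCL"
  byte 3: read out[4]='T', append. Buffer now: "HXCLTCLT"
  byte 4: read out[5]='C', append. Buffer now: "HXCLTCLTC"
  byte 5: read out[6]='L', append. Buffer now: "HXCLTCLTCL"
  byte 6: read out[7]='T', append. Buffer now: "HXCLTCLTCLT"
  byte 7: read out[8]='C', append. Buffer now: "HXCLTCLTCLTC"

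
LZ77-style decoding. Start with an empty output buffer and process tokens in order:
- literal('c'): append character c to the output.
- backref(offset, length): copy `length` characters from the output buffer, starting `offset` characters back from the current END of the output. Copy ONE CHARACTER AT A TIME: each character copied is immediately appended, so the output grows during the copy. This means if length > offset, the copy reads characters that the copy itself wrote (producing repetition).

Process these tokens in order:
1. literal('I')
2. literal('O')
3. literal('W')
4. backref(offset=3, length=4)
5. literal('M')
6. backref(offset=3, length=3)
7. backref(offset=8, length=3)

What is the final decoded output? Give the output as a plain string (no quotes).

Answer: IOWIOWIMWIMIOW

Derivation:
Token 1: literal('I'). Output: "I"
Token 2: literal('O'). Output: "IO"
Token 3: literal('W'). Output: "IOW"
Token 4: backref(off=3, len=4) (overlapping!). Copied 'IOWI' from pos 0. Output: "IOWIOWI"
Token 5: literal('M'). Output: "IOWIOWIM"
Token 6: backref(off=3, len=3). Copied 'WIM' from pos 5. Output: "IOWIOWIMWIM"
Token 7: backref(off=8, len=3). Copied 'IOW' from pos 3. Output: "IOWIOWIMWIMIOW"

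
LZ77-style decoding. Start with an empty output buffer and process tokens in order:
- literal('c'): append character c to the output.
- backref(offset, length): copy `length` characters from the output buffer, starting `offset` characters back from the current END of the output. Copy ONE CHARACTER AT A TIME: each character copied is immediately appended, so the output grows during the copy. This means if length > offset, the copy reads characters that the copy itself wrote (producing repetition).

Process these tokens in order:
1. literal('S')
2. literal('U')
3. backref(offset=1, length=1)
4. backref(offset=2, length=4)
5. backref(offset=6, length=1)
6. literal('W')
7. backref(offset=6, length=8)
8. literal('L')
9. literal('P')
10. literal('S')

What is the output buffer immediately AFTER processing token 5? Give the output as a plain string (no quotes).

Token 1: literal('S'). Output: "S"
Token 2: literal('U'). Output: "SU"
Token 3: backref(off=1, len=1). Copied 'U' from pos 1. Output: "SUU"
Token 4: backref(off=2, len=4) (overlapping!). Copied 'UUUU' from pos 1. Output: "SUUUUUU"
Token 5: backref(off=6, len=1). Copied 'U' from pos 1. Output: "SUUUUUUU"

Answer: SUUUUUUU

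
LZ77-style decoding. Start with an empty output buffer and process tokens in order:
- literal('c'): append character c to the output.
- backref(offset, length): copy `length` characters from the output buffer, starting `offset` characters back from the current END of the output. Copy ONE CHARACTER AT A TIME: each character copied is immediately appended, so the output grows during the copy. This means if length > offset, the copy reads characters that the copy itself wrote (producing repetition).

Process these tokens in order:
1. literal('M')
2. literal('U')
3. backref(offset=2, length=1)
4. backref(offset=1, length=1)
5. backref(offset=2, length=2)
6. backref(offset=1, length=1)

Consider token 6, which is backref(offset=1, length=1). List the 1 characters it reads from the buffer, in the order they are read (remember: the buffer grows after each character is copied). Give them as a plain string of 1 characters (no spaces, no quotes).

Answer: M

Derivation:
Token 1: literal('M'). Output: "M"
Token 2: literal('U'). Output: "MU"
Token 3: backref(off=2, len=1). Copied 'M' from pos 0. Output: "MUM"
Token 4: backref(off=1, len=1). Copied 'M' from pos 2. Output: "MUMM"
Token 5: backref(off=2, len=2). Copied 'MM' from pos 2. Output: "MUMMMM"
Token 6: backref(off=1, len=1). Buffer before: "MUMMMM" (len 6)
  byte 1: read out[5]='M', append. Buffer now: "MUMMMMM"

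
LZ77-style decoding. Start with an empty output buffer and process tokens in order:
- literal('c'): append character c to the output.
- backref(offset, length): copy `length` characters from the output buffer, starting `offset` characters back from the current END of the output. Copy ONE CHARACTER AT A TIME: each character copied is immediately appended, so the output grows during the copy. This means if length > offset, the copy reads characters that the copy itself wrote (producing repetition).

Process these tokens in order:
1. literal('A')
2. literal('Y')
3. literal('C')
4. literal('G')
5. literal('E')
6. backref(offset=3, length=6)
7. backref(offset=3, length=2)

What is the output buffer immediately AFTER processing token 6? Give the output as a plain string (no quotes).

Token 1: literal('A'). Output: "A"
Token 2: literal('Y'). Output: "AY"
Token 3: literal('C'). Output: "AYC"
Token 4: literal('G'). Output: "AYCG"
Token 5: literal('E'). Output: "AYCGE"
Token 6: backref(off=3, len=6) (overlapping!). Copied 'CGECGE' from pos 2. Output: "AYCGECGECGE"

Answer: AYCGECGECGE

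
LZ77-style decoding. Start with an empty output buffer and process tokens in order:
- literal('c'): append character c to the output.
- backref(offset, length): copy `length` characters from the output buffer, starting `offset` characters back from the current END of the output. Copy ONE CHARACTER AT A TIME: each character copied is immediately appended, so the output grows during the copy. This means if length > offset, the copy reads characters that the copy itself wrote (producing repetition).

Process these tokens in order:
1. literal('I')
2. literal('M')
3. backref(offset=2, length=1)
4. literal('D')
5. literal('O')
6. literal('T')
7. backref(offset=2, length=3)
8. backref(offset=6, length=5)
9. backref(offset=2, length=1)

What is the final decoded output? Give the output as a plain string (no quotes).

Answer: IMIDOTOTODOTOTO

Derivation:
Token 1: literal('I'). Output: "I"
Token 2: literal('M'). Output: "IM"
Token 3: backref(off=2, len=1). Copied 'I' from pos 0. Output: "IMI"
Token 4: literal('D'). Output: "IMID"
Token 5: literal('O'). Output: "IMIDO"
Token 6: literal('T'). Output: "IMIDOT"
Token 7: backref(off=2, len=3) (overlapping!). Copied 'OTO' from pos 4. Output: "IMIDOTOTO"
Token 8: backref(off=6, len=5). Copied 'DOTOT' from pos 3. Output: "IMIDOTOTODOTOT"
Token 9: backref(off=2, len=1). Copied 'O' from pos 12. Output: "IMIDOTOTODOTOTO"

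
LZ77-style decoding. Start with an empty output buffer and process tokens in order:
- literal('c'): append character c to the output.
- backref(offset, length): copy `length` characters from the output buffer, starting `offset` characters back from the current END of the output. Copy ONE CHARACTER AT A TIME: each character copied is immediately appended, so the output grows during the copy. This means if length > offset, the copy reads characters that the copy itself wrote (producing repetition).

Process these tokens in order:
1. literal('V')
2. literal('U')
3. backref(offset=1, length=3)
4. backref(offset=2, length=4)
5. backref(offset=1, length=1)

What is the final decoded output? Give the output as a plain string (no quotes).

Token 1: literal('V'). Output: "V"
Token 2: literal('U'). Output: "VU"
Token 3: backref(off=1, len=3) (overlapping!). Copied 'UUU' from pos 1. Output: "VUUUU"
Token 4: backref(off=2, len=4) (overlapping!). Copied 'UUUU' from pos 3. Output: "VUUUUUUUU"
Token 5: backref(off=1, len=1). Copied 'U' from pos 8. Output: "VUUUUUUUUU"

Answer: VUUUUUUUUU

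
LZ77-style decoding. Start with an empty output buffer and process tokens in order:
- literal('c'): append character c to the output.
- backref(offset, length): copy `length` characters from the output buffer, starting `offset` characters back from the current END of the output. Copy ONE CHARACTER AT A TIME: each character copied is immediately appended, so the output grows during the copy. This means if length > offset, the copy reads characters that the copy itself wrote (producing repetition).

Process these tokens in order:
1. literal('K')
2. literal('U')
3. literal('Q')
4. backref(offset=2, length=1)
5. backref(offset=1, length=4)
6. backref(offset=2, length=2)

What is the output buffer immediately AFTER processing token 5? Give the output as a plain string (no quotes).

Token 1: literal('K'). Output: "K"
Token 2: literal('U'). Output: "KU"
Token 3: literal('Q'). Output: "KUQ"
Token 4: backref(off=2, len=1). Copied 'U' from pos 1. Output: "KUQU"
Token 5: backref(off=1, len=4) (overlapping!). Copied 'UUUU' from pos 3. Output: "KUQUUUUU"

Answer: KUQUUUUU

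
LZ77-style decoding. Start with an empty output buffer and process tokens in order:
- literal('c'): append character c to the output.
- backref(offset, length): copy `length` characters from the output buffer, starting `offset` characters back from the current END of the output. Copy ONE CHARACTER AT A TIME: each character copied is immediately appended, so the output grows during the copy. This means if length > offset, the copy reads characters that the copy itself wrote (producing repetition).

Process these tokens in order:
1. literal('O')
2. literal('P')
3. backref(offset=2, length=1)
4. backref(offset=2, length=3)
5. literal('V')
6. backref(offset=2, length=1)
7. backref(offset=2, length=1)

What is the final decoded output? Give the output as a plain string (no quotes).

Answer: OPOPOPVPV

Derivation:
Token 1: literal('O'). Output: "O"
Token 2: literal('P'). Output: "OP"
Token 3: backref(off=2, len=1). Copied 'O' from pos 0. Output: "OPO"
Token 4: backref(off=2, len=3) (overlapping!). Copied 'POP' from pos 1. Output: "OPOPOP"
Token 5: literal('V'). Output: "OPOPOPV"
Token 6: backref(off=2, len=1). Copied 'P' from pos 5. Output: "OPOPOPVP"
Token 7: backref(off=2, len=1). Copied 'V' from pos 6. Output: "OPOPOPVPV"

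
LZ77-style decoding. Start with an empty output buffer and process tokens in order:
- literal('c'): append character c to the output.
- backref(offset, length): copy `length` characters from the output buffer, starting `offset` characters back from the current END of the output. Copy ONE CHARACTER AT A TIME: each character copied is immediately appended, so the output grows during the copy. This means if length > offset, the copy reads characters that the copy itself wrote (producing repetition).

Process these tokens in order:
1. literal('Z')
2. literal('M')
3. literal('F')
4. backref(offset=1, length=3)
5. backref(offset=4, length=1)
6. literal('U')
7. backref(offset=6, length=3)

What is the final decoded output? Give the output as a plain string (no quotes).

Token 1: literal('Z'). Output: "Z"
Token 2: literal('M'). Output: "ZM"
Token 3: literal('F'). Output: "ZMF"
Token 4: backref(off=1, len=3) (overlapping!). Copied 'FFF' from pos 2. Output: "ZMFFFF"
Token 5: backref(off=4, len=1). Copied 'F' from pos 2. Output: "ZMFFFFF"
Token 6: literal('U'). Output: "ZMFFFFFU"
Token 7: backref(off=6, len=3). Copied 'FFF' from pos 2. Output: "ZMFFFFFUFFF"

Answer: ZMFFFFFUFFF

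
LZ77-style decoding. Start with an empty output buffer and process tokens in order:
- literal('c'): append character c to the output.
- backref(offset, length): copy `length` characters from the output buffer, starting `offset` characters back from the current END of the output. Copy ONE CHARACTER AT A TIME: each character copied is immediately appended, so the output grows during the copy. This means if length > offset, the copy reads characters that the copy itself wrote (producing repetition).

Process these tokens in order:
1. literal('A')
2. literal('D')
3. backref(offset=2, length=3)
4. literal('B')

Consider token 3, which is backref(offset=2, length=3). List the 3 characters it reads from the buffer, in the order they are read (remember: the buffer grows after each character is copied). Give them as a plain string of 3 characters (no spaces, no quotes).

Token 1: literal('A'). Output: "A"
Token 2: literal('D'). Output: "AD"
Token 3: backref(off=2, len=3). Buffer before: "AD" (len 2)
  byte 1: read out[0]='A', append. Buffer now: "ADA"
  byte 2: read out[1]='D', append. Buffer now: "ADAD"
  byte 3: read out[2]='A', append. Buffer now: "ADADA"

Answer: ADA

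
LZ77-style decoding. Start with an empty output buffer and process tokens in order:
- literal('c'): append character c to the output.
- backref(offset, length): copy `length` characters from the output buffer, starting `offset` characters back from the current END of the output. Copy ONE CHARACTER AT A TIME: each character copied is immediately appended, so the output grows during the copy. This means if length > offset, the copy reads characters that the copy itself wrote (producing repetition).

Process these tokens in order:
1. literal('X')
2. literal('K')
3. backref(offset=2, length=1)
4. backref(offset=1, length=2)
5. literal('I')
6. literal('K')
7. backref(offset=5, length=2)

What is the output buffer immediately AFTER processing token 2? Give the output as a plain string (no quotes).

Token 1: literal('X'). Output: "X"
Token 2: literal('K'). Output: "XK"

Answer: XK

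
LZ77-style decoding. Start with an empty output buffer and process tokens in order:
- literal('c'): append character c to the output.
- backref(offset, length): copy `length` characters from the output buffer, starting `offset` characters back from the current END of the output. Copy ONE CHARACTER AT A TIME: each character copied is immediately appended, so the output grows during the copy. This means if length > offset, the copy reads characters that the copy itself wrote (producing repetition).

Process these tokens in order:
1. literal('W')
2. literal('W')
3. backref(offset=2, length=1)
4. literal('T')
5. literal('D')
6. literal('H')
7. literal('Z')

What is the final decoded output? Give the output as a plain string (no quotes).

Token 1: literal('W'). Output: "W"
Token 2: literal('W'). Output: "WW"
Token 3: backref(off=2, len=1). Copied 'W' from pos 0. Output: "WWW"
Token 4: literal('T'). Output: "WWWT"
Token 5: literal('D'). Output: "WWWTD"
Token 6: literal('H'). Output: "WWWTDH"
Token 7: literal('Z'). Output: "WWWTDHZ"

Answer: WWWTDHZ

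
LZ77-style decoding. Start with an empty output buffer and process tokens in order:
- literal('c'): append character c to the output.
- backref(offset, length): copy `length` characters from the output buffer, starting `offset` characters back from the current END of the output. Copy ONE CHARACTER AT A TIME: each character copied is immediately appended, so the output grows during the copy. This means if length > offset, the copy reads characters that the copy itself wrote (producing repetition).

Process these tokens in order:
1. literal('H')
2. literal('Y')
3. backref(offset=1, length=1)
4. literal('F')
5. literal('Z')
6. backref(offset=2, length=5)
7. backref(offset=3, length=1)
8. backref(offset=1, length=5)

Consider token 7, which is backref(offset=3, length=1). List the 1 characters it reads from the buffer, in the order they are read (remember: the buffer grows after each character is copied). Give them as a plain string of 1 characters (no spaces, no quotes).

Answer: F

Derivation:
Token 1: literal('H'). Output: "H"
Token 2: literal('Y'). Output: "HY"
Token 3: backref(off=1, len=1). Copied 'Y' from pos 1. Output: "HYY"
Token 4: literal('F'). Output: "HYYF"
Token 5: literal('Z'). Output: "HYYFZ"
Token 6: backref(off=2, len=5) (overlapping!). Copied 'FZFZF' from pos 3. Output: "HYYFZFZFZF"
Token 7: backref(off=3, len=1). Buffer before: "HYYFZFZFZF" (len 10)
  byte 1: read out[7]='F', append. Buffer now: "HYYFZFZFZFF"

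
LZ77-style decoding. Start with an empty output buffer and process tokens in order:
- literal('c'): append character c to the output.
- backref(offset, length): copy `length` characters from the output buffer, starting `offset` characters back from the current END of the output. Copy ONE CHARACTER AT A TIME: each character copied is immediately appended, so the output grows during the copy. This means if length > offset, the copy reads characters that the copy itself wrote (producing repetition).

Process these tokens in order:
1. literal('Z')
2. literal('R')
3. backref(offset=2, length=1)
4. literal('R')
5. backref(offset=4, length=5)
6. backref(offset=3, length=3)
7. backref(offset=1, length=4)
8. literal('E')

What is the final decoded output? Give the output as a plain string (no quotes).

Token 1: literal('Z'). Output: "Z"
Token 2: literal('R'). Output: "ZR"
Token 3: backref(off=2, len=1). Copied 'Z' from pos 0. Output: "ZRZ"
Token 4: literal('R'). Output: "ZRZR"
Token 5: backref(off=4, len=5) (overlapping!). Copied 'ZRZRZ' from pos 0. Output: "ZRZRZRZRZ"
Token 6: backref(off=3, len=3). Copied 'ZRZ' from pos 6. Output: "ZRZRZRZRZZRZ"
Token 7: backref(off=1, len=4) (overlapping!). Copied 'ZZZZ' from pos 11. Output: "ZRZRZRZRZZRZZZZZ"
Token 8: literal('E'). Output: "ZRZRZRZRZZRZZZZZE"

Answer: ZRZRZRZRZZRZZZZZE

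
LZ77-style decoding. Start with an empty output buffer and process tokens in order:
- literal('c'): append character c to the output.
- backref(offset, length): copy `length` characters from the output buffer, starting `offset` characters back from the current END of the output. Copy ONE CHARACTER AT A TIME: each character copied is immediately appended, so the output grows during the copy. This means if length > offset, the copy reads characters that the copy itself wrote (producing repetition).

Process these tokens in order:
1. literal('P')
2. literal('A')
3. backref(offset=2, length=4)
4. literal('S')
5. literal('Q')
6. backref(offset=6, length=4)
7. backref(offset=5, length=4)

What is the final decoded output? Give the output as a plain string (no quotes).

Token 1: literal('P'). Output: "P"
Token 2: literal('A'). Output: "PA"
Token 3: backref(off=2, len=4) (overlapping!). Copied 'PAPA' from pos 0. Output: "PAPAPA"
Token 4: literal('S'). Output: "PAPAPAS"
Token 5: literal('Q'). Output: "PAPAPASQ"
Token 6: backref(off=6, len=4). Copied 'PAPA' from pos 2. Output: "PAPAPASQPAPA"
Token 7: backref(off=5, len=4). Copied 'QPAP' from pos 7. Output: "PAPAPASQPAPAQPAP"

Answer: PAPAPASQPAPAQPAP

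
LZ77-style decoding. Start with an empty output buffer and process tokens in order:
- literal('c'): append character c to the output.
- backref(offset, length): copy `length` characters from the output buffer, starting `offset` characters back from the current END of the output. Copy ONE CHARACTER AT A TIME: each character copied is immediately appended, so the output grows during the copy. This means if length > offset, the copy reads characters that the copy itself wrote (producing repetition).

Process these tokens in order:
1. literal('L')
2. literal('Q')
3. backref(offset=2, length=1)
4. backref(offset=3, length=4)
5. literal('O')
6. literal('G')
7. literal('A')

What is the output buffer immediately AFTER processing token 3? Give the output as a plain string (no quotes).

Answer: LQL

Derivation:
Token 1: literal('L'). Output: "L"
Token 2: literal('Q'). Output: "LQ"
Token 3: backref(off=2, len=1). Copied 'L' from pos 0. Output: "LQL"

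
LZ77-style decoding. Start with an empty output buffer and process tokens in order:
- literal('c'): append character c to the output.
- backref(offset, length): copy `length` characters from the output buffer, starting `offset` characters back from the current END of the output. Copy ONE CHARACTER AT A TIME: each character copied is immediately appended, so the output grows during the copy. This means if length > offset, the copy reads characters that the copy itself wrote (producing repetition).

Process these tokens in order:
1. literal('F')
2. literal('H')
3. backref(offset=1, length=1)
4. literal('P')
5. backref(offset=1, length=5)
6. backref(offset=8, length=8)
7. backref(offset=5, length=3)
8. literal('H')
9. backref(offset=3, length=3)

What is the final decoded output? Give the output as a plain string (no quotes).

Answer: FHHPPPPPPHHPPPPPPPPPHPPH

Derivation:
Token 1: literal('F'). Output: "F"
Token 2: literal('H'). Output: "FH"
Token 3: backref(off=1, len=1). Copied 'H' from pos 1. Output: "FHH"
Token 4: literal('P'). Output: "FHHP"
Token 5: backref(off=1, len=5) (overlapping!). Copied 'PPPPP' from pos 3. Output: "FHHPPPPPP"
Token 6: backref(off=8, len=8). Copied 'HHPPPPPP' from pos 1. Output: "FHHPPPPPPHHPPPPPP"
Token 7: backref(off=5, len=3). Copied 'PPP' from pos 12. Output: "FHHPPPPPPHHPPPPPPPPP"
Token 8: literal('H'). Output: "FHHPPPPPPHHPPPPPPPPPH"
Token 9: backref(off=3, len=3). Copied 'PPH' from pos 18. Output: "FHHPPPPPPHHPPPPPPPPPHPPH"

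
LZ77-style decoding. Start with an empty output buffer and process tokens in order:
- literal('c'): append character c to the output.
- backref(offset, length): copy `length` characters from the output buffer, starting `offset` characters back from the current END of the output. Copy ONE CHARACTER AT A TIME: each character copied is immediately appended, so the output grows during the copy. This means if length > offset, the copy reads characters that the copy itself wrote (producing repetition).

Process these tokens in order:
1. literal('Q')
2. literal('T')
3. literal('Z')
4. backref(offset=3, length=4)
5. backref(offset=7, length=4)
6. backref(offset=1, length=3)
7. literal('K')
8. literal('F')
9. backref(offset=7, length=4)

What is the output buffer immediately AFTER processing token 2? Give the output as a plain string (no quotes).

Answer: QT

Derivation:
Token 1: literal('Q'). Output: "Q"
Token 2: literal('T'). Output: "QT"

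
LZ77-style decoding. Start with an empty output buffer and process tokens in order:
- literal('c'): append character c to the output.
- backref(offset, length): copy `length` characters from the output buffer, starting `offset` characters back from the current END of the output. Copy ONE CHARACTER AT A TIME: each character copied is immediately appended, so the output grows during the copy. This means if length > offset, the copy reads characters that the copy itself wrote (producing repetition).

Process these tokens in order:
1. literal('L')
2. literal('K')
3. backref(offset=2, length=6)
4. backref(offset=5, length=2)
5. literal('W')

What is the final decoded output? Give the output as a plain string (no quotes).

Token 1: literal('L'). Output: "L"
Token 2: literal('K'). Output: "LK"
Token 3: backref(off=2, len=6) (overlapping!). Copied 'LKLKLK' from pos 0. Output: "LKLKLKLK"
Token 4: backref(off=5, len=2). Copied 'KL' from pos 3. Output: "LKLKLKLKKL"
Token 5: literal('W'). Output: "LKLKLKLKKLW"

Answer: LKLKLKLKKLW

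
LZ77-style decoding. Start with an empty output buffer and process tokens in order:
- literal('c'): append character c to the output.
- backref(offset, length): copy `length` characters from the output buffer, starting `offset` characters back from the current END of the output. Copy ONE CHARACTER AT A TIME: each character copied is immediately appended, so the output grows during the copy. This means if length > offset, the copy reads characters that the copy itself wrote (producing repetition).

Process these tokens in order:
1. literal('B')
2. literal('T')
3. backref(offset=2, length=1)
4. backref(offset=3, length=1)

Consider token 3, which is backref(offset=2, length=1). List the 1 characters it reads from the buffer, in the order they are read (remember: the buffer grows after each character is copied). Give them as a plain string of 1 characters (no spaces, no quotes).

Token 1: literal('B'). Output: "B"
Token 2: literal('T'). Output: "BT"
Token 3: backref(off=2, len=1). Buffer before: "BT" (len 2)
  byte 1: read out[0]='B', append. Buffer now: "BTB"

Answer: B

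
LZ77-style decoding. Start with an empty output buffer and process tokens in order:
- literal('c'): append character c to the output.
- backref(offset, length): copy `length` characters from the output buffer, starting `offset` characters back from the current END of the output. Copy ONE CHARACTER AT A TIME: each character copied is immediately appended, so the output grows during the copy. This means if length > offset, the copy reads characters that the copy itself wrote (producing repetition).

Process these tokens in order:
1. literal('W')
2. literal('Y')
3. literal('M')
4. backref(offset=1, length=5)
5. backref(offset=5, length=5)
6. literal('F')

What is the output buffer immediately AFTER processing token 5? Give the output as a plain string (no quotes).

Token 1: literal('W'). Output: "W"
Token 2: literal('Y'). Output: "WY"
Token 3: literal('M'). Output: "WYM"
Token 4: backref(off=1, len=5) (overlapping!). Copied 'MMMMM' from pos 2. Output: "WYMMMMMM"
Token 5: backref(off=5, len=5). Copied 'MMMMM' from pos 3. Output: "WYMMMMMMMMMMM"

Answer: WYMMMMMMMMMMM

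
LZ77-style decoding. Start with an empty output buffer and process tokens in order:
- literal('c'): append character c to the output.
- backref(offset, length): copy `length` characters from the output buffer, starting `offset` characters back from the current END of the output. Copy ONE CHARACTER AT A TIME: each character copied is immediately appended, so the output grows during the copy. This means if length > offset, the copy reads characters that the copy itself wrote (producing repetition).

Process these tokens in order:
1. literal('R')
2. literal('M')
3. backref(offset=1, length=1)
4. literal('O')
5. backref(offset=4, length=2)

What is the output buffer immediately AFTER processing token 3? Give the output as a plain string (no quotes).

Token 1: literal('R'). Output: "R"
Token 2: literal('M'). Output: "RM"
Token 3: backref(off=1, len=1). Copied 'M' from pos 1. Output: "RMM"

Answer: RMM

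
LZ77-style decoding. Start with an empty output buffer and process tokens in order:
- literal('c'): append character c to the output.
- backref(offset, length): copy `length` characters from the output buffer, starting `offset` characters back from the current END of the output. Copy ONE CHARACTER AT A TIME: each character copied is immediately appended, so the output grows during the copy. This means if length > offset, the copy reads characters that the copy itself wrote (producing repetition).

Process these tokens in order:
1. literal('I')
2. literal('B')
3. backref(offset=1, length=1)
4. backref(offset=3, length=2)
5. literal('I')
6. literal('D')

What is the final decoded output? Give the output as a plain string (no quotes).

Answer: IBBIBID

Derivation:
Token 1: literal('I'). Output: "I"
Token 2: literal('B'). Output: "IB"
Token 3: backref(off=1, len=1). Copied 'B' from pos 1. Output: "IBB"
Token 4: backref(off=3, len=2). Copied 'IB' from pos 0. Output: "IBBIB"
Token 5: literal('I'). Output: "IBBIBI"
Token 6: literal('D'). Output: "IBBIBID"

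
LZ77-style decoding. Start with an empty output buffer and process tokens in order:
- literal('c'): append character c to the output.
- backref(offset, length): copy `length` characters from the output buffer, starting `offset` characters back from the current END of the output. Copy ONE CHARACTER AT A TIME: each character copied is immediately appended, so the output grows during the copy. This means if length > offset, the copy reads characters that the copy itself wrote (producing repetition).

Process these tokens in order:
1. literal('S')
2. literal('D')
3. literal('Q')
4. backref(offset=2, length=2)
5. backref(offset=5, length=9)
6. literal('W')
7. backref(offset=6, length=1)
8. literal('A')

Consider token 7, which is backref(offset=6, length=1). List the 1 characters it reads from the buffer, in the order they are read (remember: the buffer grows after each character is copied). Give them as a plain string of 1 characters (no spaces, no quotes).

Token 1: literal('S'). Output: "S"
Token 2: literal('D'). Output: "SD"
Token 3: literal('Q'). Output: "SDQ"
Token 4: backref(off=2, len=2). Copied 'DQ' from pos 1. Output: "SDQDQ"
Token 5: backref(off=5, len=9) (overlapping!). Copied 'SDQDQSDQD' from pos 0. Output: "SDQDQSDQDQSDQD"
Token 6: literal('W'). Output: "SDQDQSDQDQSDQDW"
Token 7: backref(off=6, len=1). Buffer before: "SDQDQSDQDQSDQDW" (len 15)
  byte 1: read out[9]='Q', append. Buffer now: "SDQDQSDQDQSDQDWQ"

Answer: Q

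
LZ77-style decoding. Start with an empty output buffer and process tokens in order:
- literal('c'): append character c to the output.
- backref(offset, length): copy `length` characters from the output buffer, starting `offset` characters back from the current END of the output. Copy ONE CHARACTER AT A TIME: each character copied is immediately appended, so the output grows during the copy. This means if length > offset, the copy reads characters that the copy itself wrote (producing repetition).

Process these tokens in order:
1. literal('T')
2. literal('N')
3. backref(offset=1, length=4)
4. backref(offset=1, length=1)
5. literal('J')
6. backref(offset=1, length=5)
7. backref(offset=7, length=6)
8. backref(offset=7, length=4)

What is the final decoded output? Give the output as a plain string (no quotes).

Answer: TNNNNNNJJJJJJNJJJJJJNJJ

Derivation:
Token 1: literal('T'). Output: "T"
Token 2: literal('N'). Output: "TN"
Token 3: backref(off=1, len=4) (overlapping!). Copied 'NNNN' from pos 1. Output: "TNNNNN"
Token 4: backref(off=1, len=1). Copied 'N' from pos 5. Output: "TNNNNNN"
Token 5: literal('J'). Output: "TNNNNNNJ"
Token 6: backref(off=1, len=5) (overlapping!). Copied 'JJJJJ' from pos 7. Output: "TNNNNNNJJJJJJ"
Token 7: backref(off=7, len=6). Copied 'NJJJJJ' from pos 6. Output: "TNNNNNNJJJJJJNJJJJJ"
Token 8: backref(off=7, len=4). Copied 'JNJJ' from pos 12. Output: "TNNNNNNJJJJJJNJJJJJJNJJ"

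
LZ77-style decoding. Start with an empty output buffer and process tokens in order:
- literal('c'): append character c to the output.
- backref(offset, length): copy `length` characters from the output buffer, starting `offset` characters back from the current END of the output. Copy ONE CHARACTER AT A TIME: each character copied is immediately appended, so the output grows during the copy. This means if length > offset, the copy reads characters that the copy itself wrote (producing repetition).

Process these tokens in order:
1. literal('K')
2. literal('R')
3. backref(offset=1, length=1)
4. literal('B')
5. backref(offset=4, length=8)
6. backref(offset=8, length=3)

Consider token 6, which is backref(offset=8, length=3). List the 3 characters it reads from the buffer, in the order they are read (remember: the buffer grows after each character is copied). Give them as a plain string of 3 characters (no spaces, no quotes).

Token 1: literal('K'). Output: "K"
Token 2: literal('R'). Output: "KR"
Token 3: backref(off=1, len=1). Copied 'R' from pos 1. Output: "KRR"
Token 4: literal('B'). Output: "KRRB"
Token 5: backref(off=4, len=8) (overlapping!). Copied 'KRRBKRRB' from pos 0. Output: "KRRBKRRBKRRB"
Token 6: backref(off=8, len=3). Buffer before: "KRRBKRRBKRRB" (len 12)
  byte 1: read out[4]='K', append. Buffer now: "KRRBKRRBKRRBK"
  byte 2: read out[5]='R', append. Buffer now: "KRRBKRRBKRRBKR"
  byte 3: read out[6]='R', append. Buffer now: "KRRBKRRBKRRBKRR"

Answer: KRR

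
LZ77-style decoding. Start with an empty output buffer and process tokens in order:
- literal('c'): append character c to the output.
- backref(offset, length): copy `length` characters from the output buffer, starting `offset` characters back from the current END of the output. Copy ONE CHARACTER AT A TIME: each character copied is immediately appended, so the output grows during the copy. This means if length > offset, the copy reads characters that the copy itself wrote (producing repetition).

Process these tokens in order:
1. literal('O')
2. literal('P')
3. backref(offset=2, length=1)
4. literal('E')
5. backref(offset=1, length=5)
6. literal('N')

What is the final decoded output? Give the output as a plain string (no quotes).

Answer: OPOEEEEEEN

Derivation:
Token 1: literal('O'). Output: "O"
Token 2: literal('P'). Output: "OP"
Token 3: backref(off=2, len=1). Copied 'O' from pos 0. Output: "OPO"
Token 4: literal('E'). Output: "OPOE"
Token 5: backref(off=1, len=5) (overlapping!). Copied 'EEEEE' from pos 3. Output: "OPOEEEEEE"
Token 6: literal('N'). Output: "OPOEEEEEEN"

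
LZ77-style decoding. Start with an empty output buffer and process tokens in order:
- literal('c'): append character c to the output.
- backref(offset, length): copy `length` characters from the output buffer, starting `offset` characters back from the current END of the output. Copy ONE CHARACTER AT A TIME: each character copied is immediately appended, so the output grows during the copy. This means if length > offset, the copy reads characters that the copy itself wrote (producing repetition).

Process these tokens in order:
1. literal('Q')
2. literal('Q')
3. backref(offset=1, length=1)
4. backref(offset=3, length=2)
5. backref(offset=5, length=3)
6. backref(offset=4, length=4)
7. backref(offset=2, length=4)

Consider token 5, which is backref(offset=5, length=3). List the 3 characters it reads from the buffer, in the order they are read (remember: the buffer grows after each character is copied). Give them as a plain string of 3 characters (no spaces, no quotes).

Token 1: literal('Q'). Output: "Q"
Token 2: literal('Q'). Output: "QQ"
Token 3: backref(off=1, len=1). Copied 'Q' from pos 1. Output: "QQQ"
Token 4: backref(off=3, len=2). Copied 'QQ' from pos 0. Output: "QQQQQ"
Token 5: backref(off=5, len=3). Buffer before: "QQQQQ" (len 5)
  byte 1: read out[0]='Q', append. Buffer now: "QQQQQQ"
  byte 2: read out[1]='Q', append. Buffer now: "QQQQQQQ"
  byte 3: read out[2]='Q', append. Buffer now: "QQQQQQQQ"

Answer: QQQ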